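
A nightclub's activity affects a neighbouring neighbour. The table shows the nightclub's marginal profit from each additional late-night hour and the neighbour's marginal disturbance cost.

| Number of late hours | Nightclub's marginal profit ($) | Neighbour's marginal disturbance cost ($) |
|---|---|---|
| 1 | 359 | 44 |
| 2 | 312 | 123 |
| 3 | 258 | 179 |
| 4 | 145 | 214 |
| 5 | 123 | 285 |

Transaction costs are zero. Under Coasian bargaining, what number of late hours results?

Bargaining reaches the level where marginal profit last exceeds marginal disturbance cost.
That holds through level 3 (258 ≥ 179) but not at 4 (145 < 214).

3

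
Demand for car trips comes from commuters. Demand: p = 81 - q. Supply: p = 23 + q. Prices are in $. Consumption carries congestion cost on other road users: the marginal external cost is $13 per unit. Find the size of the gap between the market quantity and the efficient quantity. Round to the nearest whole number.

7 units

Market equilibrium (private): 23 + q = 81 - q → q_m = 29.0000.
Social marginal benefit = demand − MEC = 68 - q.
Set SMB = MC: 68 - q = 23 + q → q* = 22.5000.
Gap = |29.0000 − 22.5000| = 6.5000.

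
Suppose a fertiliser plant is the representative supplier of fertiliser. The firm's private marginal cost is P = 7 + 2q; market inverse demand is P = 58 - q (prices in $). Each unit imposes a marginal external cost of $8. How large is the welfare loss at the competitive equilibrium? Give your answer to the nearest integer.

Market equilibrium (private): 7 + 2q = 58 - q → q_m = 17.0000.
Social marginal cost = private MC + MEC = 15 + 2q.
Set SMC = demand: 15 + 2q = 58 - q → q* = 14.3333.
The welfare-loss triangle has base |q_m − q*| and height MEC(q_m) (the vertical gap between SMC and demand is zero at q* and MEC at q_m).
DWL = ½ × 2.6667 × 8.0000 = 10.6668.

DWL = $11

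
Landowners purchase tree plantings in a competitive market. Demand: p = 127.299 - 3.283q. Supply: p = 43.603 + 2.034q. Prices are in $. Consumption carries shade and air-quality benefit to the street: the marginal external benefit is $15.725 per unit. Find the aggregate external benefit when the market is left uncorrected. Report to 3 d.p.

Market equilibrium (private): 43.603 + 2.034q = 127.299 - 3.283q → q_m = 15.7412.
Total external benefit = MEB × q_m = 15.725 × 15.7412 = 247.5304.

$247.530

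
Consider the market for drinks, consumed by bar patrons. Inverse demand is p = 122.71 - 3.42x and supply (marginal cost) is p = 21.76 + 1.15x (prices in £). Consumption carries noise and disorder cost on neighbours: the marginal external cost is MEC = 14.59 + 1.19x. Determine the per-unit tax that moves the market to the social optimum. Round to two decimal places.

Social marginal benefit = demand − MEC = 108.12 - 4.61x.
Set SMB = MC: 108.12 - 4.61x = 21.76 + 1.15x → x* = 14.9931.
The Pigouvian tax equals MEC at x*: 14.59 + 1.19×14.9931 = 32.4318.

tax = £32.43 per unit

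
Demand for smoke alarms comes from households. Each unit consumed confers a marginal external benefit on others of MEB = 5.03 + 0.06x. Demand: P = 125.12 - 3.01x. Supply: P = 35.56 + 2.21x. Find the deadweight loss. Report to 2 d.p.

DWL = 3.56

Market equilibrium (private): 35.56 + 2.21x = 125.12 - 3.01x → x_m = 17.1571.
Social marginal benefit = demand + MEB = 130.15 - 2.95x.
Set SMB = MC: 130.15 - 2.95x = 35.56 + 2.21x → x* = 18.3314.
Between x* and x_m the wedge SMB − MC runs linearly from 0 to MEB(x_m), so the loss is a triangle.
DWL = ½ × 1.1743 × 6.0594 = 3.5578.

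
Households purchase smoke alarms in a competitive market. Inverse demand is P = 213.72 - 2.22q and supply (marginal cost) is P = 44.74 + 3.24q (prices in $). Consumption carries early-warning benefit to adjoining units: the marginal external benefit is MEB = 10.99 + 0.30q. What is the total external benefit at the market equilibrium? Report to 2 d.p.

$483.80

Market equilibrium (private): 44.74 + 3.24q = 213.72 - 2.22q → q_m = 30.9487.
Total external benefit = ∫₀^{q_m} (10.99 + 0.30q) dq = 10.99×30.9487 + ½×0.30×30.9487² = 483.7995.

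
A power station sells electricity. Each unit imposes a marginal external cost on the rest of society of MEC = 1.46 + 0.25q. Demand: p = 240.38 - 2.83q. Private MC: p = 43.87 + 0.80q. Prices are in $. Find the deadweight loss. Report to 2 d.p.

DWL = $28.97

Market equilibrium (private): 43.87 + 0.80q = 240.38 - 2.83q → q_m = 54.1350.
Social marginal cost = private MC + MEC = 45.33 + 1.05q.
Set SMC = demand: 45.33 + 1.05q = 240.38 - 2.83q → q* = 50.2706.
Height of the DWL triangle at q_m is SMC(q_m) − demand(q_m) = MEC(q_m) = 14.9937.
DWL = ½ × 3.8644 × 14.9937 = 28.9708.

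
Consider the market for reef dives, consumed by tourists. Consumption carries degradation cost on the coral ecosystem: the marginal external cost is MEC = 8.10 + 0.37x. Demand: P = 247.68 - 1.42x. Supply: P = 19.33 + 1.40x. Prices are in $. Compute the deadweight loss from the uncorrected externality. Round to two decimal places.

DWL = $227.06

Market equilibrium (private): 19.33 + 1.40x = 247.68 - 1.42x → x_m = 80.9752.
Social marginal benefit = demand − MEC = 239.58 - 1.79x.
Set SMB = MC: 239.58 - 1.79x = 19.33 + 1.40x → x* = 69.0439.
The welfare-loss triangle has base |x_m − x*| and height MEC(x_m) (the vertical gap between SMB and MC is zero at x* and MEC at x_m).
DWL = ½ × 11.9313 × 38.0608 = 227.0574.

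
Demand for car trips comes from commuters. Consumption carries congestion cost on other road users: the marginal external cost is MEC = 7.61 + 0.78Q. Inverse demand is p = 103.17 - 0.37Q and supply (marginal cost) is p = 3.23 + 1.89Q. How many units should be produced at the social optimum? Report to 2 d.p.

Social marginal benefit = demand − MEC = 95.56 - 1.15Q.
Set SMB = MC: 95.56 - 1.15Q = 3.23 + 1.89Q → Q* = 30.3717.

Q* = 30.37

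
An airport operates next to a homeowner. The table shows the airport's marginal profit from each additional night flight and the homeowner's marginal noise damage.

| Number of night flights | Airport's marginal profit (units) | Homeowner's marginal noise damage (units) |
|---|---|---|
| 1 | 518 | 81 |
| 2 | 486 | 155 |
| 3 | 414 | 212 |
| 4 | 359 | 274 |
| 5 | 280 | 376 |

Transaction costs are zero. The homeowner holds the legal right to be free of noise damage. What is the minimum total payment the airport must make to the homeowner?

Efficient level: marginal profit ≥ marginal noise damage through level 4, so k* = 4.
With the homeowner holding the right, the airport must at least compensate total damage at k*: 81 + 155 + 212 + 274 = 722.

722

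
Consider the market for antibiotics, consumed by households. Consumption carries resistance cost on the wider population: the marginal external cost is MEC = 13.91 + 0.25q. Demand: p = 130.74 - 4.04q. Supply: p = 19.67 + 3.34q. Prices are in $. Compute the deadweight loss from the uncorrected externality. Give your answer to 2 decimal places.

Market equilibrium (private): 19.67 + 3.34q = 130.74 - 4.04q → q_m = 15.0501.
Social marginal benefit = demand − MEC = 116.83 - 4.29q.
Set SMB = MC: 116.83 - 4.29q = 19.67 + 3.34q → q* = 12.7339.
The welfare-loss triangle has base |q_m − q*| and height MEC(q_m) (the vertical gap between SMB and MC is zero at q* and MEC at q_m).
DWL = ½ × 2.3162 × 17.6725 = 20.4665.

DWL = $20.47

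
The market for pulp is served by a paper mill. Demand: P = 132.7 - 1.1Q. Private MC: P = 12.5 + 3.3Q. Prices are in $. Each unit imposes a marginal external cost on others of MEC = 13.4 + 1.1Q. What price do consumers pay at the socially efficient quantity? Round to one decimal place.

P = $111.3

Social marginal cost = private MC + MEC = 25.9 + 4.4Q.
Set SMC = demand: 25.9 + 4.4Q = 132.7 - 1.1Q → Q* = 19.4182.
Consumer price on the demand curve at Q*: 132.7 − 1.1×19.4182 = 111.3400.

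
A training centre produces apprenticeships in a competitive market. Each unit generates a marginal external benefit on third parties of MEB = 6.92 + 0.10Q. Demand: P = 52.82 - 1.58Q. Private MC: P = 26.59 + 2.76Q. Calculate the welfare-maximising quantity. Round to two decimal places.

Q* = 7.82

Social marginal cost = private MC − MEB = 19.67 + 2.66Q.
Set SMC = demand: 19.67 + 2.66Q = 52.82 - 1.58Q → Q* = 7.8184.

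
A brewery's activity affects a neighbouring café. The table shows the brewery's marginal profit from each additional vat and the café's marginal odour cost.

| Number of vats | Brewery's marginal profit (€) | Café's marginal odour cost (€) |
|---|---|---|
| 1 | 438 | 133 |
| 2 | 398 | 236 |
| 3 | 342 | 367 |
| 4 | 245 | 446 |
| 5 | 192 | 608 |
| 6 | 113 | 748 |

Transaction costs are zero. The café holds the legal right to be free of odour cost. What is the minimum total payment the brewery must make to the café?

€369

Efficient level: marginal profit ≥ marginal odour cost through level 2, so k* = 2.
With the café holding the right, the brewery must at least compensate total damage at k*: 133 + 236 = 369.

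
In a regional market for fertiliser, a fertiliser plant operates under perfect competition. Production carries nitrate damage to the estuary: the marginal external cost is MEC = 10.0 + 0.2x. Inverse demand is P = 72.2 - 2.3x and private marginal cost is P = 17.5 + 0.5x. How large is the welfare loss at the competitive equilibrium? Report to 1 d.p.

DWL = 32.2

Market equilibrium (private): 17.5 + 0.5x = 72.2 - 2.3x → x_m = 19.5357.
Social marginal cost = private MC + MEC = 27.5 + 0.7x.
Set SMC = demand: 27.5 + 0.7x = 72.2 - 2.3x → x* = 14.9000.
Height of the DWL triangle at x_m is SMC(x_m) − demand(x_m) = MEC(x_m) = 13.9071.
DWL = ½ × 4.6357 × 13.9071 = 32.2346.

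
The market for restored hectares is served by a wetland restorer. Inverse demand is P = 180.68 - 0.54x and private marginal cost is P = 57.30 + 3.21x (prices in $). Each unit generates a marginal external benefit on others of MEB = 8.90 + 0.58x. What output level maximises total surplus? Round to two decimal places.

Social marginal cost = private MC − MEB = 48.40 + 2.63x.
Set SMC = demand: 48.40 + 2.63x = 180.68 - 0.54x → x* = 41.7287.

x* = 41.73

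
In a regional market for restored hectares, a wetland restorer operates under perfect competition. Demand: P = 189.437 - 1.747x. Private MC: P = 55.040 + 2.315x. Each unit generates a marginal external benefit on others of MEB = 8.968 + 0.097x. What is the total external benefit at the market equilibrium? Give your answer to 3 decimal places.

Market equilibrium (private): 55.040 + 2.315x = 189.437 - 1.747x → x_m = 33.0864.
Total external benefit = ∫₀^{x_m} (8.968 + 0.097x) dx = 8.968×33.0864 + ½×0.097×33.0864² = 349.8123.

349.812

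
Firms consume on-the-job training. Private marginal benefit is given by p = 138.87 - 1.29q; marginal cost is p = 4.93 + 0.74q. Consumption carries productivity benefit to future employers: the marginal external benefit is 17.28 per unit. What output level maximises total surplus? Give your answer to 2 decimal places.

q* = 74.49

Social marginal benefit = demand + MEB = 156.15 - 1.29q.
Set SMB = MC: 156.15 - 1.29q = 4.93 + 0.74q → q* = 74.4926.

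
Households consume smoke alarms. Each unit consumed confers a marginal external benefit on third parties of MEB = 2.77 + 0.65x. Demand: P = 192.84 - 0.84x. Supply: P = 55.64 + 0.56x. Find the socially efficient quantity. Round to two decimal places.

x* = 186.63

Social marginal benefit = demand + MEB = 195.61 - 0.19x.
Set SMB = MC: 195.61 - 0.19x = 55.64 + 0.56x → x* = 186.6267.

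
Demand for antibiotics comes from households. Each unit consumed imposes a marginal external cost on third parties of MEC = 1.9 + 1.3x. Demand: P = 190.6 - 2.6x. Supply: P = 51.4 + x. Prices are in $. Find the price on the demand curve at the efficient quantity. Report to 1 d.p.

Social marginal benefit = demand − MEC = 188.7 - 3.9x.
Set SMB = MC: 188.7 - 3.9x = 51.4 + x → x* = 28.0204.
Consumer price on the demand curve at x*: 190.6 − 2.6×28.0204 = 117.7470.

P = $117.7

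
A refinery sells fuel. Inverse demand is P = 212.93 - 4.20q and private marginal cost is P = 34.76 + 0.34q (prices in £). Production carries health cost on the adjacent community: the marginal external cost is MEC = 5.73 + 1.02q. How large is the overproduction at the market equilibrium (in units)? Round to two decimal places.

Market equilibrium (private): 34.76 + 0.34q = 212.93 - 4.20q → q_m = 39.2445.
Social marginal cost = private MC + MEC = 40.49 + 1.36q.
Set SMC = demand: 40.49 + 1.36q = 212.93 - 4.20q → q* = 31.0144.
Gap = |39.2445 − 31.0144| = 8.2301.

8.23 units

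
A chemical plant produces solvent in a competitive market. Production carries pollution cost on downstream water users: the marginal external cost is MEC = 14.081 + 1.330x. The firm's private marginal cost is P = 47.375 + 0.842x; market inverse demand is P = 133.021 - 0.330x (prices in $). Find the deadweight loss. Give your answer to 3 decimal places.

DWL = $2474.363

Market equilibrium (private): 47.375 + 0.842x = 133.021 - 0.330x → x_m = 73.0768.
Social marginal cost = private MC + MEC = 61.456 + 2.172x.
Set SMC = demand: 61.456 + 2.172x = 133.021 - 0.330x → x* = 28.6031.
Between x* and x_m the wedge SMC − demand runs linearly from 0 to MEC(x_m), so the loss is a triangle.
DWL = ½ × 44.4737 × 111.2731 = 2474.3632.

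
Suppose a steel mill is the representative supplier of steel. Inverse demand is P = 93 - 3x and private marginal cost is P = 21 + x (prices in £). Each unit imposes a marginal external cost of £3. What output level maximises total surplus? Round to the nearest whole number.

x* = 17

Social marginal cost = private MC + MEC = 24 + x.
Set SMC = demand: 24 + x = 93 - 3x → x* = 17.2500.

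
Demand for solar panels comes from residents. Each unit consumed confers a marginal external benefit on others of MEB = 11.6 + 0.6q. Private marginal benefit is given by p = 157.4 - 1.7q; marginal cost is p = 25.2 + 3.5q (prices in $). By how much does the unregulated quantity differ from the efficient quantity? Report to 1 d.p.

5.8 units

Market equilibrium (private): 25.2 + 3.5q = 157.4 - 1.7q → q_m = 25.4231.
Social marginal benefit = demand + MEB = 169.0 - 1.1q.
Set SMB = MC: 169.0 - 1.1q = 25.2 + 3.5q → q* = 31.2609.
Gap = |25.4231 − 31.2609| = 5.8378.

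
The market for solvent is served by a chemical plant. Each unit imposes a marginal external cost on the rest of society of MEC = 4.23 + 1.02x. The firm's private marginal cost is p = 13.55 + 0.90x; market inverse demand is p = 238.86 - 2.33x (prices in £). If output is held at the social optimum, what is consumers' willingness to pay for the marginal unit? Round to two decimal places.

Social marginal cost = private MC + MEC = 17.78 + 1.92x.
Set SMC = demand: 17.78 + 1.92x = 238.86 - 2.33x → x* = 52.0188.
Consumer price on the demand curve at x*: 238.86 − 2.33×52.0188 = 117.6562.

P = £117.66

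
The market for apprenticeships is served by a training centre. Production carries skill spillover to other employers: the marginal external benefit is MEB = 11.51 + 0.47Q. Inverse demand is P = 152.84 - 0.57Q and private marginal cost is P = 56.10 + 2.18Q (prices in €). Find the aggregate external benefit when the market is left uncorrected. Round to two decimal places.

€695.71

Market equilibrium (private): 56.10 + 2.18Q = 152.84 - 0.57Q → Q_m = 35.1782.
Total external benefit = ∫₀^{Q_m} (11.51 + 0.47Q) dQ = 11.51×35.1782 + ½×0.47×35.1782² = 695.7149.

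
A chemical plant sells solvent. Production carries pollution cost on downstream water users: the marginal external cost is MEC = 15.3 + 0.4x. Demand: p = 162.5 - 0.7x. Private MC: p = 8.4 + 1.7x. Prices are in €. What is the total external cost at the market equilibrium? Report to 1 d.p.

€1806.9

Market equilibrium (private): 8.4 + 1.7x = 162.5 - 0.7x → x_m = 64.2083.
Total external cost = ∫₀^{x_m} (15.3 + 0.4x) dx = 15.3×64.2083 + ½×0.4×64.2083² = 1806.9281.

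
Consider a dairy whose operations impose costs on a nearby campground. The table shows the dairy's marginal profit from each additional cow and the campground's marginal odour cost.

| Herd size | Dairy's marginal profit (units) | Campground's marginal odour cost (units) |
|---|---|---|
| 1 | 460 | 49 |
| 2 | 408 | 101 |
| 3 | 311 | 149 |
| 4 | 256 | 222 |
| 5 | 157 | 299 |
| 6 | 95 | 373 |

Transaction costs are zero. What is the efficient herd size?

4

Bargaining reaches the level where marginal profit last exceeds marginal odour cost.
That holds through level 4 (256 ≥ 222) but not at 5 (157 < 299).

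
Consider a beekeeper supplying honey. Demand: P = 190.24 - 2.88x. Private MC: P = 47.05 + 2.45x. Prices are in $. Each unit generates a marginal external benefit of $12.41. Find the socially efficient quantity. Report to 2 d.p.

Social marginal cost = private MC − MEB = 34.64 + 2.45x.
Set SMC = demand: 34.64 + 2.45x = 190.24 - 2.88x → x* = 29.1932.

x* = 29.19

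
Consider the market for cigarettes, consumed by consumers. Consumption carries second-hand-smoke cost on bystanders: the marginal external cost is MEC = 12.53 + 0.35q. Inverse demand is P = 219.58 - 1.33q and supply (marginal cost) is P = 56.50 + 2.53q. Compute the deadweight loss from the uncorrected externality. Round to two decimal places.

Market equilibrium (private): 56.50 + 2.53q = 219.58 - 1.33q → q_m = 42.2487.
Social marginal benefit = demand − MEC = 207.05 - 1.68q.
Set SMB = MC: 207.05 - 1.68q = 56.50 + 2.53q → q* = 35.7601.
Between q* and q_m the wedge MC − SMB runs linearly from 0 to MEC(q_m), so the loss is a triangle.
DWL = ½ × 6.4886 × 27.3170 = 88.6245.

DWL = 88.62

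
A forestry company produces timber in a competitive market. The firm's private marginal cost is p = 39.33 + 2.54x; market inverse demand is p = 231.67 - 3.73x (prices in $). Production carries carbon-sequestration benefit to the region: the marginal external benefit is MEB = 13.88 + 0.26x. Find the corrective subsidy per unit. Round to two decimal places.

subsidy = $22.80 per unit

Social marginal cost = private MC − MEB = 25.45 + 2.28x.
Set SMC = demand: 25.45 + 2.28x = 231.67 - 3.73x → x* = 34.3128.
The Pigouvian subsidy equals MEB at x*: 13.88 + 0.26×34.3128 = 22.8013.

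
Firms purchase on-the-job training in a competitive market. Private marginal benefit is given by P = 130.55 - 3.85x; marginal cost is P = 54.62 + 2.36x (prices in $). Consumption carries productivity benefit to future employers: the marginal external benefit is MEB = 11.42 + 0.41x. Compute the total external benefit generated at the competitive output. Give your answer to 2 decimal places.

Market equilibrium (private): 54.62 + 2.36x = 130.55 - 3.85x → x_m = 12.2271.
Total external benefit = ∫₀^{x_m} (11.42 + 0.41x) dx = 11.42×12.2271 + ½×0.41×12.2271² = 170.2814.

$170.28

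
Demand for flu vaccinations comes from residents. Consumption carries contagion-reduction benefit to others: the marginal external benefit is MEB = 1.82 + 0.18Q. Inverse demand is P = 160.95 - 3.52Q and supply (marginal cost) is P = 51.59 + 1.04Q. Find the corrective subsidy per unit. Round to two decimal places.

Social marginal benefit = demand + MEB = 162.77 - 3.34Q.
Set SMB = MC: 162.77 - 3.34Q = 51.59 + 1.04Q → Q* = 25.3836.
The Pigouvian subsidy equals MEB at Q*: 1.82 + 0.18×25.3836 = 6.3890.

subsidy = 6.39 per unit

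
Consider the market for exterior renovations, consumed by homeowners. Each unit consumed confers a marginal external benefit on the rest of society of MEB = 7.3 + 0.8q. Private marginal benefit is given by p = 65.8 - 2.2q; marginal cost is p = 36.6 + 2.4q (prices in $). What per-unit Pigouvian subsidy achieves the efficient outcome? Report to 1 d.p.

subsidy = $15.0 per unit

Social marginal benefit = demand + MEB = 73.1 - 1.4q.
Set SMB = MC: 73.1 - 1.4q = 36.6 + 2.4q → q* = 9.6053.
The Pigouvian subsidy equals MEB at q*: 7.3 + 0.8×9.6053 = 14.9842.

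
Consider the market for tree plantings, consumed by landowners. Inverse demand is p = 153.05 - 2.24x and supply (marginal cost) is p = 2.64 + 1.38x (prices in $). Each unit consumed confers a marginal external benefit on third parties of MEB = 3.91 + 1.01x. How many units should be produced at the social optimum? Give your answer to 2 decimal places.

x* = 59.13

Social marginal benefit = demand + MEB = 156.96 - 1.23x.
Set SMB = MC: 156.96 - 1.23x = 2.64 + 1.38x → x* = 59.1264.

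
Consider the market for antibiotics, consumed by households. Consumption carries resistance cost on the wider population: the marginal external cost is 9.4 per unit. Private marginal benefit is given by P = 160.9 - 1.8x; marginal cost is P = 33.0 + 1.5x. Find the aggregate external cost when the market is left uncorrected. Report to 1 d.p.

Market equilibrium (private): 33.0 + 1.5x = 160.9 - 1.8x → x_m = 38.7576.
Total external cost = MEC × x_m = 9.4 × 38.7576 = 364.3214.

364.3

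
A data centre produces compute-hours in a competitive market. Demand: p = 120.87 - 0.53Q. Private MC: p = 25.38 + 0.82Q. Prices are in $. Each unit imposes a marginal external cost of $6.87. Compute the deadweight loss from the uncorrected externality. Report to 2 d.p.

Market equilibrium (private): 25.38 + 0.82Q = 120.87 - 0.53Q → Q_m = 70.7333.
Social marginal cost = private MC + MEC = 32.25 + 0.82Q.
Set SMC = demand: 32.25 + 0.82Q = 120.87 - 0.53Q → Q* = 65.6444.
Between Q* and Q_m the wedge SMC − demand runs linearly from 0 to MEC(Q_m), so the loss is a triangle.
DWL = ½ × 5.0889 × 6.8700 = 17.4804.

DWL = $17.48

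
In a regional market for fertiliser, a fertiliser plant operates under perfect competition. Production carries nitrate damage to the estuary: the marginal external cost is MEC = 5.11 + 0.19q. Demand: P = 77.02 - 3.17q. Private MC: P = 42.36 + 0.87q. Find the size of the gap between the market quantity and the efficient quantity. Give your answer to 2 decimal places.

1.59 units

Market equilibrium (private): 42.36 + 0.87q = 77.02 - 3.17q → q_m = 8.5792.
Social marginal cost = private MC + MEC = 47.47 + 1.06q.
Set SMC = demand: 47.47 + 1.06q = 77.02 - 3.17q → q* = 6.9858.
Gap = |8.5792 − 6.9858| = 1.5934.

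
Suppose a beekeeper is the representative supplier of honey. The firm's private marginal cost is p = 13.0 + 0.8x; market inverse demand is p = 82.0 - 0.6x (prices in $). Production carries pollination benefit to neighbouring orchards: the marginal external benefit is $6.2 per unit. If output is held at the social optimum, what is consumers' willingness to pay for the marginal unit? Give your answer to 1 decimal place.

P = $49.8

Social marginal cost = private MC − MEB = 6.8 + 0.8x.
Set SMC = demand: 6.8 + 0.8x = 82.0 - 0.6x → x* = 53.7143.
Consumer price on the demand curve at x*: 82.0 − 0.6×53.7143 = 49.7714.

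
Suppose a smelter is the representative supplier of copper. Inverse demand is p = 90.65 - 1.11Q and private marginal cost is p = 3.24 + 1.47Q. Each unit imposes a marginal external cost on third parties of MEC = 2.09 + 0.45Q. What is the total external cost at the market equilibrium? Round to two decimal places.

Market equilibrium (private): 3.24 + 1.47Q = 90.65 - 1.11Q → Q_m = 33.8798.
Total external cost = ∫₀^{Q_m} (2.09 + 0.45Q) dQ = 2.09×33.8798 + ½×0.45×33.8798² = 329.0730.

329.07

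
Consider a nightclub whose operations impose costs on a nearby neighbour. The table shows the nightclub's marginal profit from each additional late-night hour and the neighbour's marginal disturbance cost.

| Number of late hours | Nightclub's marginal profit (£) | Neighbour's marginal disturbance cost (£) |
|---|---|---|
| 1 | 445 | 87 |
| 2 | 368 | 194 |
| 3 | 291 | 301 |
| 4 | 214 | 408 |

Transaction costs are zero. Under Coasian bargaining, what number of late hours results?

2

Bargaining reaches the level where marginal profit last exceeds marginal disturbance cost.
That holds through level 2 (368 ≥ 194) but not at 3 (291 < 301).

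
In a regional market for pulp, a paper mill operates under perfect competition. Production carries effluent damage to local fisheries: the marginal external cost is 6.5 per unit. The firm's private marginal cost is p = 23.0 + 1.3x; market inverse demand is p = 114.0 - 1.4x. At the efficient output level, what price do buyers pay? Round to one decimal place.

Social marginal cost = private MC + MEC = 29.5 + 1.3x.
Set SMC = demand: 29.5 + 1.3x = 114.0 - 1.4x → x* = 31.2963.
Consumer price on the demand curve at x*: 114.0 − 1.4×31.2963 = 70.1852.

P = 70.2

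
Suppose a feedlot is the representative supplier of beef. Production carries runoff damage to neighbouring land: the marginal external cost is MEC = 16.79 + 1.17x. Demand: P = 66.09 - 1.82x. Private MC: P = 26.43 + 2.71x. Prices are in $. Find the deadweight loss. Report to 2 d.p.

DWL = $64.11

Market equilibrium (private): 26.43 + 2.71x = 66.09 - 1.82x → x_m = 8.7550.
Social marginal cost = private MC + MEC = 43.22 + 3.88x.
Set SMC = demand: 43.22 + 3.88x = 66.09 - 1.82x → x* = 4.0123.
Height of the DWL triangle at x_m is SMC(x_m) − demand(x_m) = MEC(x_m) = 27.0333.
DWL = ½ × 4.7427 × 27.0333 = 64.1054.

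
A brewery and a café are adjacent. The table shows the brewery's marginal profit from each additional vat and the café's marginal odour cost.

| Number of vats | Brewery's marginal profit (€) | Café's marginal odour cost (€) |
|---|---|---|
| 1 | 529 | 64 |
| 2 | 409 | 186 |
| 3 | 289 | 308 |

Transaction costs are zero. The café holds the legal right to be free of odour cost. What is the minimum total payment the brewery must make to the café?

€250

Efficient level: marginal profit ≥ marginal odour cost through level 2, so k* = 2.
With the café holding the right, the brewery must at least compensate total damage at k*: 64 + 186 = 250.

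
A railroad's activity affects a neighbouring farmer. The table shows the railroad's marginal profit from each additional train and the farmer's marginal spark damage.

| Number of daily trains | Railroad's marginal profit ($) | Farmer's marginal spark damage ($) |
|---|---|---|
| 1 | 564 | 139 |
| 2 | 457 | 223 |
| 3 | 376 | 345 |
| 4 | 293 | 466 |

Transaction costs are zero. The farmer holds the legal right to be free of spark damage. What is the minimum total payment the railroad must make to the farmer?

Efficient level: marginal profit ≥ marginal spark damage through level 3, so k* = 3.
With the farmer holding the right, the railroad must at least compensate total damage at k*: 139 + 223 + 345 = 707.

$707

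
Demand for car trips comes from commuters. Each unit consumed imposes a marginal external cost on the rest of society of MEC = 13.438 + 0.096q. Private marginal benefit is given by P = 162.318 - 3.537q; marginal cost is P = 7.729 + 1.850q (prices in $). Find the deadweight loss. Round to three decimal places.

DWL = $23.911

Market equilibrium (private): 7.729 + 1.850q = 162.318 - 3.537q → q_m = 28.6967.
Social marginal benefit = demand − MEC = 148.880 - 3.633q.
Set SMB = MC: 148.880 - 3.633q = 7.729 + 1.850q → q* = 25.7434.
The welfare-loss triangle has base |q_m − q*| and height MEC(q_m) (the vertical gap between SMB and MC is zero at q* and MEC at q_m).
DWL = ½ × 2.9533 × 16.1929 = 23.9112.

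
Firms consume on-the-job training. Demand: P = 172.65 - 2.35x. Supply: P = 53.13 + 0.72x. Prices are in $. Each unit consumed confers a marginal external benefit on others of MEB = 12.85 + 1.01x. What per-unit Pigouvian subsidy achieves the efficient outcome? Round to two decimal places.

subsidy = $77.75 per unit

Social marginal benefit = demand + MEB = 185.50 - 1.34x.
Set SMB = MC: 185.50 - 1.34x = 53.13 + 0.72x → x* = 64.2573.
The Pigouvian subsidy equals MEB at x*: 12.85 + 1.01×64.2573 = 77.7499.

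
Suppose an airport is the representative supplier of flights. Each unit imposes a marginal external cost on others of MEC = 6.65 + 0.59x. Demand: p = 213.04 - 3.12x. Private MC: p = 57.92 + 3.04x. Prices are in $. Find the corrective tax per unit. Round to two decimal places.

tax = $19.63 per unit

Social marginal cost = private MC + MEC = 64.57 + 3.63x.
Set SMC = demand: 64.57 + 3.63x = 213.04 - 3.12x → x* = 21.9956.
The Pigouvian tax equals MEC at x*: 6.65 + 0.59×21.9956 = 19.6274.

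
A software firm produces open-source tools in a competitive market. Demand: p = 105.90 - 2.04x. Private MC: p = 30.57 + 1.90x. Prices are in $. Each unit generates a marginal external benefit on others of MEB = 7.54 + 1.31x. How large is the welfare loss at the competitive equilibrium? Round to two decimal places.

Market equilibrium (private): 30.57 + 1.90x = 105.90 - 2.04x → x_m = 19.1193.
Social marginal cost = private MC − MEB = 23.03 + 0.59x.
Set SMC = demand: 23.03 + 0.59x = 105.90 - 2.04x → x* = 31.5095.
Between x* and x_m the wedge demand − SMC runs linearly from 0 to MEB(x_m), so the loss is a triangle.
DWL = ½ × 12.3902 × 32.5863 = 201.8754.

DWL = $201.88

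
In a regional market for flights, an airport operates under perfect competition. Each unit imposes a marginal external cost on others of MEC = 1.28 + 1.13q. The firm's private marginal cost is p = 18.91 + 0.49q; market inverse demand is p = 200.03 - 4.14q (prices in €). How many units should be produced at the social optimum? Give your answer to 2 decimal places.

q* = 31.22

Social marginal cost = private MC + MEC = 20.19 + 1.62q.
Set SMC = demand: 20.19 + 1.62q = 200.03 - 4.14q → q* = 31.2222.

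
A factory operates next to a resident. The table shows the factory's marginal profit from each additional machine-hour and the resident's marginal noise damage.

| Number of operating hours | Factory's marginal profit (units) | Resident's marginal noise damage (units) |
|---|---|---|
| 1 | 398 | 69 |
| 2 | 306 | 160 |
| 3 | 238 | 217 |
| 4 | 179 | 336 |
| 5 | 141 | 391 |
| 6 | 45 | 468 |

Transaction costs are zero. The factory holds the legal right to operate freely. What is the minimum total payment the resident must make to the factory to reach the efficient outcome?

365

Left alone the factory would choose level 6 (marginal profit stays positive).
Efficient level: k* = 3 (marginal profit ≥ marginal noise damage through 3).
The resident must at least cover the factory's forgone profit from cutting 6→3: 179 + 141 + 45 = 365.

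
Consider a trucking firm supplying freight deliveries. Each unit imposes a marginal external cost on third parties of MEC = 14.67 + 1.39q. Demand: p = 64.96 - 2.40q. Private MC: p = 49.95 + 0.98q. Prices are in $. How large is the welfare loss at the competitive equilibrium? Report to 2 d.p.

DWL = $45.54

Market equilibrium (private): 49.95 + 0.98q = 64.96 - 2.40q → q_m = 4.4408.
Social marginal cost = private MC + MEC = 64.62 + 2.37q.
Set SMC = demand: 64.62 + 2.37q = 64.96 - 2.40q → q* = 0.0713.
The loss is the area between SMC and demand from q* to q_m; with linear curves that's a triangle of height MEC(q_m).
DWL = ½ × 4.3695 × 20.8428 = 45.5363.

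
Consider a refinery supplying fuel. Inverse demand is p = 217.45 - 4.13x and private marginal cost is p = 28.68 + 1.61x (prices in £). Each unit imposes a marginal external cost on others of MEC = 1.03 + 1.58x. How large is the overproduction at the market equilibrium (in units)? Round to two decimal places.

7.24 units

Market equilibrium (private): 28.68 + 1.61x = 217.45 - 4.13x → x_m = 32.8868.
Social marginal cost = private MC + MEC = 29.71 + 3.19x.
Set SMC = demand: 29.71 + 3.19x = 217.45 - 4.13x → x* = 25.6475.
Gap = |32.8868 − 25.6475| = 7.2393.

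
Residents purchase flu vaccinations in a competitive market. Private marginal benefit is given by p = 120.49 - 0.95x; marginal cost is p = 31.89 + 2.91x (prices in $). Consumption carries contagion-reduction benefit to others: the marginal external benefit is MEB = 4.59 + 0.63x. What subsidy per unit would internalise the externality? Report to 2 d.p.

Social marginal benefit = demand + MEB = 125.08 - 0.32x.
Set SMB = MC: 125.08 - 0.32x = 31.89 + 2.91x → x* = 28.8514.
The Pigouvian subsidy equals MEB at x*: 4.59 + 0.63×28.8514 = 22.7664.

subsidy = $22.77 per unit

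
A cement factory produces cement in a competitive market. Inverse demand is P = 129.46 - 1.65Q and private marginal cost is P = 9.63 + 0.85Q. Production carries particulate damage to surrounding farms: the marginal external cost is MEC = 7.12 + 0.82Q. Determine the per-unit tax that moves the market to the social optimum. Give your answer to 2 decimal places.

tax = 34.96 per unit

Social marginal cost = private MC + MEC = 16.75 + 1.67Q.
Set SMC = demand: 16.75 + 1.67Q = 129.46 - 1.65Q → Q* = 33.9488.
The Pigouvian tax equals MEC at Q*: 7.12 + 0.82×33.9488 = 34.9580.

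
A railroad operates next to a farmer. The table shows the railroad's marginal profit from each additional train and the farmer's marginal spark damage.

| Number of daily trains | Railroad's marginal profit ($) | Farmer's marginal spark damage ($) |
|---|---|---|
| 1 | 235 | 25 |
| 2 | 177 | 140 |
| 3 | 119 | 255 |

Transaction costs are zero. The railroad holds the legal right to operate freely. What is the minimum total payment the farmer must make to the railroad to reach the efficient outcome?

$119

Left alone the railroad would choose level 3 (marginal profit stays positive).
Efficient level: k* = 2 (marginal profit ≥ marginal spark damage through 2).
The farmer must at least cover the railroad's forgone profit from cutting 3→2: 119 = 119.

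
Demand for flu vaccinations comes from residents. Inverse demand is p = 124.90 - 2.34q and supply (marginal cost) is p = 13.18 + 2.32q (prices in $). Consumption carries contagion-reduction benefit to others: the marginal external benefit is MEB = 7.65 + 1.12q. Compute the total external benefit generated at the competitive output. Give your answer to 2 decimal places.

Market equilibrium (private): 13.18 + 2.32q = 124.90 - 2.34q → q_m = 23.9742.
Total external benefit = ∫₀^{q_m} (7.65 + 1.12q) dq = 7.65×23.9742 + ½×1.12×23.9742² = 505.2695.

$505.27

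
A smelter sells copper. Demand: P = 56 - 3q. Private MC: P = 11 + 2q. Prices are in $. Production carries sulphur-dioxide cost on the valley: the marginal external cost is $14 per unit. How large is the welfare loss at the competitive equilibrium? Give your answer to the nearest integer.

Market equilibrium (private): 11 + 2q = 56 - 3q → q_m = 9.0000.
Social marginal cost = private MC + MEC = 25 + 2q.
Set SMC = demand: 25 + 2q = 56 - 3q → q* = 6.2000.
The loss is the area between SMC and demand from q* to q_m; with linear curves that's a triangle of height MEC(q_m).
DWL = ½ × 2.8000 × 14.0000 = 19.6000.

DWL = $20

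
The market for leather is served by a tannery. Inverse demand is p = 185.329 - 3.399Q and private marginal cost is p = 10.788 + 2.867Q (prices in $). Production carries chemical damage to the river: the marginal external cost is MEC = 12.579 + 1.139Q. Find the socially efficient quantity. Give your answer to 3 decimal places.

Q* = 21.872

Social marginal cost = private MC + MEC = 23.367 + 4.006Q.
Set SMC = demand: 23.367 + 4.006Q = 185.329 - 3.399Q → Q* = 21.8720.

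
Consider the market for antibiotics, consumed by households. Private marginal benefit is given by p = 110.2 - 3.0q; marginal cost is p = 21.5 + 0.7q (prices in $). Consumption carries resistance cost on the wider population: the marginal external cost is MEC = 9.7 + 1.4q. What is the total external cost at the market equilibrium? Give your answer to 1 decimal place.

Market equilibrium (private): 21.5 + 0.7q = 110.2 - 3.0q → q_m = 23.9730.
Total external cost = ∫₀^{q_m} (9.7 + 1.4q) dq = 9.7×23.9730 + ½×1.4×23.9730² = 634.8314.

$634.8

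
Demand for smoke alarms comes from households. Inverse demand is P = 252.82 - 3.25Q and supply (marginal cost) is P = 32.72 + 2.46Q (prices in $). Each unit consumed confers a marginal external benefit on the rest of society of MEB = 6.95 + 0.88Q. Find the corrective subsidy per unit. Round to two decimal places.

subsidy = $48.32 per unit

Social marginal benefit = demand + MEB = 259.77 - 2.37Q.
Set SMB = MC: 259.77 - 2.37Q = 32.72 + 2.46Q → Q* = 47.0083.
The Pigouvian subsidy equals MEB at Q*: 6.95 + 0.88×47.0083 = 48.3173.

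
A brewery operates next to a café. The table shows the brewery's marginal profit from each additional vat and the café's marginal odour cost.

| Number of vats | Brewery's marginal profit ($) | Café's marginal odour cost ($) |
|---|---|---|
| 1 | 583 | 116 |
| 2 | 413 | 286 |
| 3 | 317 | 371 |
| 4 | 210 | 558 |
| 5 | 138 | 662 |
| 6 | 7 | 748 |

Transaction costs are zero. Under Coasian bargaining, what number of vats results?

Bargaining reaches the level where marginal profit last exceeds marginal odour cost.
That holds through level 2 (413 ≥ 286) but not at 3 (317 < 371).

2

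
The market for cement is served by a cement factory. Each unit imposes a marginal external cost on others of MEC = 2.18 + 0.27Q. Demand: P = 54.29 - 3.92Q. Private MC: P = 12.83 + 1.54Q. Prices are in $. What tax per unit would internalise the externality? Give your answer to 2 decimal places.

Social marginal cost = private MC + MEC = 15.01 + 1.81Q.
Set SMC = demand: 15.01 + 1.81Q = 54.29 - 3.92Q → Q* = 6.8551.
The Pigouvian tax equals MEC at Q*: 2.18 + 0.27×6.8551 = 4.0309.

tax = $4.03 per unit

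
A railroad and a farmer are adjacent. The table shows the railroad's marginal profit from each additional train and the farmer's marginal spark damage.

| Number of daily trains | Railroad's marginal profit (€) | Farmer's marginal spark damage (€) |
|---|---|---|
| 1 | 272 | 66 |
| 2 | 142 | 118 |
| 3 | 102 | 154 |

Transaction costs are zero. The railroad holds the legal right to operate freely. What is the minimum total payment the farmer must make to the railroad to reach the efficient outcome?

€102

Left alone the railroad would choose level 3 (marginal profit stays positive).
Efficient level: k* = 2 (marginal profit ≥ marginal spark damage through 2).
The farmer must at least cover the railroad's forgone profit from cutting 3→2: 102 = 102.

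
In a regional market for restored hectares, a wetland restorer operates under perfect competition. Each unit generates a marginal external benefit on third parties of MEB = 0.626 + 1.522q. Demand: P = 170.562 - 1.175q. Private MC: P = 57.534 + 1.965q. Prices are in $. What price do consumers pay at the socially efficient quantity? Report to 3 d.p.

Social marginal cost = private MC − MEB = 56.908 + 0.443q.
Set SMC = demand: 56.908 + 0.443q = 170.562 - 1.175q → q* = 70.2435.
Consumer price on the demand curve at q*: 170.562 − 1.175×70.2435 = 88.0259.

P = $88.026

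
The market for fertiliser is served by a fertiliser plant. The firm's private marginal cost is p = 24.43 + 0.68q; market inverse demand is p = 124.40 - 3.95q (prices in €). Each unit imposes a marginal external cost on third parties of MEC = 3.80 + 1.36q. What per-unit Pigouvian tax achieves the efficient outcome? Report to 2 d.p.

tax = €25.63 per unit

Social marginal cost = private MC + MEC = 28.23 + 2.04q.
Set SMC = demand: 28.23 + 2.04q = 124.40 - 3.95q → q* = 16.0551.
The Pigouvian tax equals MEC at q*: 3.80 + 1.36×16.0551 = 25.6349.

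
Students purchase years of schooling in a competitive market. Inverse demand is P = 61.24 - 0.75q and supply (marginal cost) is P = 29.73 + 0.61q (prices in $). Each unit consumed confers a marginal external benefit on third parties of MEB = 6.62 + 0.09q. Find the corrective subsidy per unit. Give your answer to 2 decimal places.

Social marginal benefit = demand + MEB = 67.86 - 0.66q.
Set SMB = MC: 67.86 - 0.66q = 29.73 + 0.61q → q* = 30.0236.
The Pigouvian subsidy equals MEB at q*: 6.62 + 0.09×30.0236 = 9.3221.

subsidy = $9.32 per unit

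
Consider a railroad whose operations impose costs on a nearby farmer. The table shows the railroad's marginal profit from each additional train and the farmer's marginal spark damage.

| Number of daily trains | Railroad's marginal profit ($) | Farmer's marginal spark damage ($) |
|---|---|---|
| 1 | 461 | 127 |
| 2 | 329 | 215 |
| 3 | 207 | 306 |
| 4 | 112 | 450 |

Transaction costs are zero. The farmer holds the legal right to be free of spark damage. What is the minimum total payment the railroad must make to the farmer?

$342

Efficient level: marginal profit ≥ marginal spark damage through level 2, so k* = 2.
With the farmer holding the right, the railroad must at least compensate total damage at k*: 127 + 215 = 342.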